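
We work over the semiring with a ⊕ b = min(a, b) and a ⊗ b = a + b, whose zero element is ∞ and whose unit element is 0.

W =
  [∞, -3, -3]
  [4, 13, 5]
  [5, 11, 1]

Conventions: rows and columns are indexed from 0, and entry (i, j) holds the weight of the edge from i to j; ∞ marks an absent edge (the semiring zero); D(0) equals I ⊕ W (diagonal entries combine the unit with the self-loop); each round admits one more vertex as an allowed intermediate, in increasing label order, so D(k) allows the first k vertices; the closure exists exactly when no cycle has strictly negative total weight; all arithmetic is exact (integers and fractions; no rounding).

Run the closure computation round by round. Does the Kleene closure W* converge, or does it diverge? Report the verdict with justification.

D(0):
  [0, -3, -3]
  [4, 0, 5]
  [5, 11, 0]
D(1):
  [0, -3, -3]
  [4, 0, 1]
  [5, 2, 0]
D(2):
  [0, -3, -3]
  [4, 0, 1]
  [5, 2, 0]
D(3):
  [0, -3, -3]
  [4, 0, 1]
  [5, 2, 0]
Key observation: every diagonal entry stays at the unit through all rounds, so no improving cycle exists.
Answer: CONVERGES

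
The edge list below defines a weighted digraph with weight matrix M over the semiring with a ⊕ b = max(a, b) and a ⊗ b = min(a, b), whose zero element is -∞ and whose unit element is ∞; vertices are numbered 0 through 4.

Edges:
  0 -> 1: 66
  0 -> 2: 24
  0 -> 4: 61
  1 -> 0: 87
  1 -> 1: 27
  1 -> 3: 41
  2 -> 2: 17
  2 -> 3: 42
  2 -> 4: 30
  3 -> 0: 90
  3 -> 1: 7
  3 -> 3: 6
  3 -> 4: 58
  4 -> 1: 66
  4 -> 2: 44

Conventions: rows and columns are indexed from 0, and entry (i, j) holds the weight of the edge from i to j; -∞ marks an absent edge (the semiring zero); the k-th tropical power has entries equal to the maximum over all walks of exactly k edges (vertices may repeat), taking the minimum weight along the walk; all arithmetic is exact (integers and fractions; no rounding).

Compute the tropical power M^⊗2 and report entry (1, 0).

M^⊗2:
  [66, 61, 44, 41, 24]
  [41, 66, 24, 27, 61]
  [42, 30, 30, 17, 42]
  [7, 66, 44, 7, 61]
  [66, 27, 17, 42, 30]
Key observation: the optimum is the walk 1->3->0, with weight 41 min 90 = 41.
Optimal value attained by: walk 1->3->0.
Answer: (M^⊗2)[1][0] = 41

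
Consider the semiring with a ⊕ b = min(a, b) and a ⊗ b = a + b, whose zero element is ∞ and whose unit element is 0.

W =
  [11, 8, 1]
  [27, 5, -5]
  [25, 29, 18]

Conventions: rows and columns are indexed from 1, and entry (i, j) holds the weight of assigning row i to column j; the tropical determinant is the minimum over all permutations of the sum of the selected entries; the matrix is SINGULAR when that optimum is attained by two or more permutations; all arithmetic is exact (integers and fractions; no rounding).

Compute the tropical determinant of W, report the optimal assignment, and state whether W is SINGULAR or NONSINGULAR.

σ = (1, 2, 3): 11 + 5 + 18 = 34
σ = (1, 3, 2): 11 + (-5) + 29 = 35
σ = (2, 1, 3): 8 + 27 + 18 = 53
σ = (2, 3, 1): 8 + (-5) + 25 = 28
σ = (3, 1, 2): 1 + 27 + 29 = 57
σ = (3, 2, 1): 1 + 5 + 25 = 31
Optimal value attained by: σ = (2, 3, 1).
Answer: det⊕(W) = 28; verdict: NONSINGULAR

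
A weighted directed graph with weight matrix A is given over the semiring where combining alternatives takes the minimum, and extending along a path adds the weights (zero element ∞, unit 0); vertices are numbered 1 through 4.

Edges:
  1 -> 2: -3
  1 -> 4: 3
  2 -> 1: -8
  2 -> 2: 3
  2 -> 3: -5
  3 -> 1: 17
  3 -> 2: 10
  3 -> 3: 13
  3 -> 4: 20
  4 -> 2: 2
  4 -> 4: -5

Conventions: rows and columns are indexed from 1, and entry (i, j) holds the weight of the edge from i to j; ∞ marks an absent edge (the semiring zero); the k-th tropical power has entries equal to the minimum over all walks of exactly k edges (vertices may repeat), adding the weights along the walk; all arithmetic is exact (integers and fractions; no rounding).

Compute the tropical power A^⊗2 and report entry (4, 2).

A^⊗2:
  [-11, 0, -8, -2]
  [-5, -11, -2, -5]
  [2, 13, 5, 15]
  [-6, -3, -3, -10]
Key observation: the optimum is the walk 4->4->2, with weight (-5) + 2 = -3.
Optimal value attained by: walk 4->4->2.
Answer: (A^⊗2)[4][2] = -3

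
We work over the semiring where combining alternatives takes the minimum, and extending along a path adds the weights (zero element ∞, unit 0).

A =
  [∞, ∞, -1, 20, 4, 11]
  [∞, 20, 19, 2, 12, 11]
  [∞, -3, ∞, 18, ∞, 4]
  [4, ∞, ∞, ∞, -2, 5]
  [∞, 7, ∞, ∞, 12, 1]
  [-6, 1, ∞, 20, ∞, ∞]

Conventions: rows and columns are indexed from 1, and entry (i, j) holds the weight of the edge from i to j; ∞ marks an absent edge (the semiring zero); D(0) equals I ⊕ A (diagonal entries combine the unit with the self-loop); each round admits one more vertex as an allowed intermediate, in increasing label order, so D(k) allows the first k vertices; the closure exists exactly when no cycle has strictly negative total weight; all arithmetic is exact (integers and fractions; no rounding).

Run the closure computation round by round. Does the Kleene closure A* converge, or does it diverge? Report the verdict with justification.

D(0):
  [0, ∞, -1, 20, 4, 11]
  [∞, 0, 19, 2, 12, 11]
  [∞, -3, 0, 18, ∞, 4]
  [4, ∞, ∞, 0, -2, 5]
  [∞, 7, ∞, ∞, 0, 1]
  [-6, 1, ∞, 20, ∞, 0]
D(1):
  [0, ∞, -1, 20, 4, 11]
  [∞, 0, 19, 2, 12, 11]
  [∞, -3, 0, 18, ∞, 4]
  [4, ∞, 3, 0, -2, 5]
  [∞, 7, ∞, ∞, 0, 1]
  [-6, 1, -7, 14, -2, 0]
D(2):
  [0, ∞, -1, 20, 4, 11]
  [∞, 0, 19, 2, 12, 11]
  [∞, -3, 0, -1, 9, 4]
  [4, ∞, 3, 0, -2, 5]
  [∞, 7, 26, 9, 0, 1]
  [-6, 1, -7, 3, -2, 0]
Detection: at round 3, diagonal entry (6, 6) turns strictly negative.
Key observation: the cycle 6->1->3->6 has total weight (-6) + (-1) + 4, which is strictly negative.
Answer: DIVERGES — negative cycle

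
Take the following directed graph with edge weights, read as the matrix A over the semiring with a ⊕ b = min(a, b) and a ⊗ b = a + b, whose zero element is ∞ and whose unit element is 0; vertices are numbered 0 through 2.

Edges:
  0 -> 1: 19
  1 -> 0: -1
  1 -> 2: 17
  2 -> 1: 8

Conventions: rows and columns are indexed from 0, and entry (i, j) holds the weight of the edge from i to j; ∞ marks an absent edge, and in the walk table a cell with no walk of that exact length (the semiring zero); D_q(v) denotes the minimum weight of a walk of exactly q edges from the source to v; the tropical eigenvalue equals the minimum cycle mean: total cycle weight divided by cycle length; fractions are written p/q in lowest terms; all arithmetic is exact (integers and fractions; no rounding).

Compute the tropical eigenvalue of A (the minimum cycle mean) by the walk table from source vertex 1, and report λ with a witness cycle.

q=0: [∞, 0, ∞]
q=1: [-1, ∞, 17]
q=2: [∞, 18, ∞]
q=3: [17, ∞, 35]
Optimal cycle mean attained by: cycle 0->1->0, total 19 + (-1), length 2.
Answer: λ = 9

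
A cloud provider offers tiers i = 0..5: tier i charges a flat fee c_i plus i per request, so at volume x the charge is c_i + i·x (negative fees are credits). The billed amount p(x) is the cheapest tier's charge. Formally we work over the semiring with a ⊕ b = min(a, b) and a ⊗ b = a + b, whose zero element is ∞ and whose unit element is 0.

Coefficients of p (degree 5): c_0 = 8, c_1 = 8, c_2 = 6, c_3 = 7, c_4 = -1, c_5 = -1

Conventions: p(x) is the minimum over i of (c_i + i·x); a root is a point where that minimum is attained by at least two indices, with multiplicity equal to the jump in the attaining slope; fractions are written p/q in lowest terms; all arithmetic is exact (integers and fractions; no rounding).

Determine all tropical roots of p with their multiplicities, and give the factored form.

hull edge (i=0, c=8) to (i=4, c=-1): slope -9/4, span 4
hull edge (i=4, c=-1) to (i=5, c=-1): slope 0, span 1
Factored form: p(x) = -1 ⊗ (x ⊕ 0) ⊗ (x ⊕ 9/4) ⊗ (x ⊕ 9/4) ⊗ (x ⊕ 9/4) ⊗ (x ⊕ 9/4)
Answer: roots = 0 (mult 1), 9/4 (mult 4)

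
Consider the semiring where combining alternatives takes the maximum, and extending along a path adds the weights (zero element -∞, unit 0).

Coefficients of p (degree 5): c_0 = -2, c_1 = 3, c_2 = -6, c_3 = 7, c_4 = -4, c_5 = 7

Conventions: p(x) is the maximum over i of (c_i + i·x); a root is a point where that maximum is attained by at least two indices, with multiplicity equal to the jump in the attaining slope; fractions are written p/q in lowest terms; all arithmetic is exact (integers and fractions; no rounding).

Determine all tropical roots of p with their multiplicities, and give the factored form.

hull edge (i=0, c=-2) to (i=1, c=3): slope 5, span 1
hull edge (i=1, c=3) to (i=3, c=7): slope 2, span 2
hull edge (i=3, c=7) to (i=5, c=7): slope 0, span 2
Factored form: p(x) = 7 ⊗ (x ⊕ (-5)) ⊗ (x ⊕ (-2)) ⊗ (x ⊕ (-2)) ⊗ (x ⊕ 0) ⊗ (x ⊕ 0)
Answer: roots = -5 (mult 1), -2 (mult 2), 0 (mult 2)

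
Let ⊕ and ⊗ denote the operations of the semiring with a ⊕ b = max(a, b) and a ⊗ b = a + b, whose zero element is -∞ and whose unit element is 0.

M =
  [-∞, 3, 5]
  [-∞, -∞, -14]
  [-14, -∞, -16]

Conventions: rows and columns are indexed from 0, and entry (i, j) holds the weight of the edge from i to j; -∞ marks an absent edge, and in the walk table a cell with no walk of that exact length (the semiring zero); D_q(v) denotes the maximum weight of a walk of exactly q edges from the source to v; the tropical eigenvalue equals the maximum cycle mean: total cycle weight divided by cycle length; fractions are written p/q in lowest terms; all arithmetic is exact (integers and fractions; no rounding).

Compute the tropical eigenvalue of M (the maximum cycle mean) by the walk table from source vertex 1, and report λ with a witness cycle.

q=0: [-∞, 0, -∞]
q=1: [-∞, -∞, -14]
q=2: [-28, -∞, -30]
q=3: [-44, -25, -23]
Optimal cycle mean attained by: cycle 0->2->0, total 5 + (-14), length 2.
Answer: λ = -9/2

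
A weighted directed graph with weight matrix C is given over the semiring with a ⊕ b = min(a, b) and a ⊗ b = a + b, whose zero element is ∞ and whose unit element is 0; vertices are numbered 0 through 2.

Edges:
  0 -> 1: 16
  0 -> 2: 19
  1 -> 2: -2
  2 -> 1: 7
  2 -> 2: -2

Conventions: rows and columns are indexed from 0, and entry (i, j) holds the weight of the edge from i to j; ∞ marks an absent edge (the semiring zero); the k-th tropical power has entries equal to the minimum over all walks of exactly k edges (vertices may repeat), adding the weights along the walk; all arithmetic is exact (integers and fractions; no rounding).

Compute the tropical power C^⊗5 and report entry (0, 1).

C^⊗2:
  [∞, 26, 14]
  [∞, 5, -4]
  [∞, 5, -4]
C^⊗3:
  [∞, 21, 12]
  [∞, 3, -6]
  [∞, 3, -6]
C^⊗4:
  [∞, 19, 10]
  [∞, 1, -8]
  [∞, 1, -8]
C^⊗5:
  [∞, 17, 8]
  [∞, -1, -10]
  [∞, -1, -10]
Key observation: the optimum is the walk 0->1->2->2->2->1, with weight 16 + (-2) + (-2) + (-2) + 7 = 17.
Optimal value attained by: walk 0->1->2->2->2->1.
Answer: (C^⊗5)[0][1] = 17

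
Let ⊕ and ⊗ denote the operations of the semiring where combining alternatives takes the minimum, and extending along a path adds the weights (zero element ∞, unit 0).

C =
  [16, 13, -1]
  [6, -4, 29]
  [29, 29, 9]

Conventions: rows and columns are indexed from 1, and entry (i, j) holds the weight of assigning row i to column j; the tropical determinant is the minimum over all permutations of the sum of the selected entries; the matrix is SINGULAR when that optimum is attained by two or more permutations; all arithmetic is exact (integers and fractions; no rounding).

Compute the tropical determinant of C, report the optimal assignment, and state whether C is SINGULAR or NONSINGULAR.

σ = (1, 2, 3): 16 + (-4) + 9 = 21
σ = (1, 3, 2): 16 + 29 + 29 = 74
σ = (2, 1, 3): 13 + 6 + 9 = 28
σ = (2, 3, 1): 13 + 29 + 29 = 71
σ = (3, 1, 2): (-1) + 6 + 29 = 34
σ = (3, 2, 1): (-1) + (-4) + 29 = 24
Optimal value attained by: σ = (1, 2, 3).
Answer: det⊕(C) = 21; verdict: NONSINGULAR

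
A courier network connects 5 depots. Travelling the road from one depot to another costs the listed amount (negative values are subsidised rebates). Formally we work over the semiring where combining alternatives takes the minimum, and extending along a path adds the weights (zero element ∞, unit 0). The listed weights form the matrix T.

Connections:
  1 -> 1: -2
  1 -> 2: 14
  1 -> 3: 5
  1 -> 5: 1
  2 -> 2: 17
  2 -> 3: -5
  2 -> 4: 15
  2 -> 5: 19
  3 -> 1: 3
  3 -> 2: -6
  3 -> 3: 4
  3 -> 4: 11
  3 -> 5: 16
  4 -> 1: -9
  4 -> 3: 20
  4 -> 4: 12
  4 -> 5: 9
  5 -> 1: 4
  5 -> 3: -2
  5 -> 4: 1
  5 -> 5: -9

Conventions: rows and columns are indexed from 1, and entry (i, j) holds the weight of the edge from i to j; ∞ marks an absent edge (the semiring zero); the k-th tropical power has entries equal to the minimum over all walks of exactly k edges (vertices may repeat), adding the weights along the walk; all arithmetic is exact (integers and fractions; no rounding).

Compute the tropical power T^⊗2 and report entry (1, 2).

T^⊗2:
  [-4, -1, -1, 2, -8]
  [-2, -11, -1, 6, 10]
  [1, -2, -11, 9, 4]
  [-11, 5, -4, 10, -8]
  [-8, -8, -11, -8, -18]
Key observation: the optimum is the walk 1->3->2, with weight 5 + (-6) = -1.
Optimal value attained by: walk 1->3->2.
Answer: (T^⊗2)[1][2] = -1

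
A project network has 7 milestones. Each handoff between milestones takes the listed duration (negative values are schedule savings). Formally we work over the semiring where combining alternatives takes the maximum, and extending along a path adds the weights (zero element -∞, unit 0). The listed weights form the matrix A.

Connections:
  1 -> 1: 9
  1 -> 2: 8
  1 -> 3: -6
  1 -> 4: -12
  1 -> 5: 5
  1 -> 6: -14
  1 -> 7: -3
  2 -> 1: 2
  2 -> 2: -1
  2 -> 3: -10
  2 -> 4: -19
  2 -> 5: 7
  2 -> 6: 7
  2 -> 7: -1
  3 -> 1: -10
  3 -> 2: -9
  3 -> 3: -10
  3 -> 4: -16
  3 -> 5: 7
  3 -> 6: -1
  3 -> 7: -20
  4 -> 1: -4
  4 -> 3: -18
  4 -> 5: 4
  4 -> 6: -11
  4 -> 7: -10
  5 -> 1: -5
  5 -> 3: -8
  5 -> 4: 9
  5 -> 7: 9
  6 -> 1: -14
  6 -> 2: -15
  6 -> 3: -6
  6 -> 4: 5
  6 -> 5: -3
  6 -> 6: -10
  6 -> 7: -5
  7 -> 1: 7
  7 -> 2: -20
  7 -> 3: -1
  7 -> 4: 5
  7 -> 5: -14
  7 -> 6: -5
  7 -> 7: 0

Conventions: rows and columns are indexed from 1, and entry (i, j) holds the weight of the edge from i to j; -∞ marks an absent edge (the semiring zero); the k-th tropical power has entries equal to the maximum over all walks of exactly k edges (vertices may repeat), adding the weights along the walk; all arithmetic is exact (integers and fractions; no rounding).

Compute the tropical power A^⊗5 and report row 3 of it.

A^⊗2:
  [18, 17, 3, 14, 15, 15, 14]
  [11, 10, 1, 16, 7, 6, 16]
  [2, -2, -1, 16, -2, -2, 16]
  [5, 4, -4, 13, 1, -15, 13]
  [16, 3, 8, 14, 13, 4, 9]
  [2, -6, -6, 6, 9, -6, 6]
  [16, 15, 1, 5, 12, -2, 4]
A^⊗3:
  [27, 26, 13, 24, 24, 24, 24]
  [23, 19, 15, 21, 20, 17, 16]
  [23, 10, 15, 21, 20, 11, 16]
  [20, 13, 12, 18, 17, 11, 13]
  [25, 24, 10, 22, 21, 10, 22]
  [13, 10, 5, 18, 10, 1, 18]
  [25, 24, 10, 21, 22, 22, 21]
A^⊗4:
  [36, 35, 23, 33, 33, 33, 33]
  [32, 31, 17, 29, 28, 26, 29]
  [32, 31, 17, 29, 28, 17, 29]
  [29, 28, 14, 26, 25, 20, 26]
  [34, 33, 21, 30, 31, 31, 30]
  [25, 21, 17, 23, 22, 17, 19]
  [34, 33, 20, 31, 31, 31, 31]
A^⊗5:
  [45, 44, 32, 42, 42, 42, 42]
  [41, 40, 28, 37, 38, 38, 37]
  [41, 40, 28, 37, 38, 38, 37]
  [38, 37, 25, 34, 35, 35, 34]
  [43, 42, 29, 40, 40, 40, 40]
  [34, 33, 19, 31, 30, 28, 31]
  [43, 42, 30, 40, 40, 40, 40]
Answer: row 3 of A^⊗5 = [41, 40, 28, 37, 38, 38, 37]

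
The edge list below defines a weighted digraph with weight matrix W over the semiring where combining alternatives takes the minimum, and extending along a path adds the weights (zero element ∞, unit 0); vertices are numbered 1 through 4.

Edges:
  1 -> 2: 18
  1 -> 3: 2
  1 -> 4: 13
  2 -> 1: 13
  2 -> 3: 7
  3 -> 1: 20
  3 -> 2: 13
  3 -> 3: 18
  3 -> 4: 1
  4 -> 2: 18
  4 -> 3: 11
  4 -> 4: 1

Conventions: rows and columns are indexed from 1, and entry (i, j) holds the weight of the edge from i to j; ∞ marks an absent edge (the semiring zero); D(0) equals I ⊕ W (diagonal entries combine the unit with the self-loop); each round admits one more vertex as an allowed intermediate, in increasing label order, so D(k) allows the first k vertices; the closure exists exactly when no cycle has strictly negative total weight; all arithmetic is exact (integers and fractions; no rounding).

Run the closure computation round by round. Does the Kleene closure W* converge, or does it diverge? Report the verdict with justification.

D(0):
  [0, 18, 2, 13]
  [13, 0, 7, ∞]
  [20, 13, 0, 1]
  [∞, 18, 11, 0]
D(1):
  [0, 18, 2, 13]
  [13, 0, 7, 26]
  [20, 13, 0, 1]
  [∞, 18, 11, 0]
D(2):
  [0, 18, 2, 13]
  [13, 0, 7, 26]
  [20, 13, 0, 1]
  [31, 18, 11, 0]
D(3):
  [0, 15, 2, 3]
  [13, 0, 7, 8]
  [20, 13, 0, 1]
  [31, 18, 11, 0]
D(4):
  [0, 15, 2, 3]
  [13, 0, 7, 8]
  [20, 13, 0, 1]
  [31, 18, 11, 0]
Key observation: every diagonal entry stays at the unit through all rounds, so no improving cycle exists.
Answer: CONVERGES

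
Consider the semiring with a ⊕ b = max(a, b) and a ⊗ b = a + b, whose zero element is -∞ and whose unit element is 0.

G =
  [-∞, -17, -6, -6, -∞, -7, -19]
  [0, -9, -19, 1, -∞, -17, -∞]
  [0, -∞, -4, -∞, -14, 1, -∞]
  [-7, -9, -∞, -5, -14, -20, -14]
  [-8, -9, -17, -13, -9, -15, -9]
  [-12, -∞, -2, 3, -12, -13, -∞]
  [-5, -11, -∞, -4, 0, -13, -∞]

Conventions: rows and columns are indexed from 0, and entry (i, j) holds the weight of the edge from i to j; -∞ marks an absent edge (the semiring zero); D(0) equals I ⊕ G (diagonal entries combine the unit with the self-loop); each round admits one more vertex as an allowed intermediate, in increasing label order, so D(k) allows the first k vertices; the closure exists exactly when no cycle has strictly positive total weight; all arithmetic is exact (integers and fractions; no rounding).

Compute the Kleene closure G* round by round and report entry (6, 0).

D(0):
  [0, -17, -6, -6, -∞, -7, -19]
  [0, 0, -19, 1, -∞, -17, -∞]
  [0, -∞, 0, -∞, -14, 1, -∞]
  [-7, -9, -∞, 0, -14, -20, -14]
  [-8, -9, -17, -13, 0, -15, -9]
  [-12, -∞, -2, 3, -12, 0, -∞]
  [-5, -11, -∞, -4, 0, -13, 0]
D(1):
  [0, -17, -6, -6, -∞, -7, -19]
  [0, 0, -6, 1, -∞, -7, -19]
  [0, -17, 0, -6, -14, 1, -19]
  [-7, -9, -13, 0, -14, -14, -14]
  [-8, -9, -14, -13, 0, -15, -9]
  [-12, -29, -2, 3, -12, 0, -31]
  [-5, -11, -11, -4, 0, -12, 0]
D(2):
  [0, -17, -6, -6, -∞, -7, -19]
  [0, 0, -6, 1, -∞, -7, -19]
  [0, -17, 0, -6, -14, 1, -19]
  [-7, -9, -13, 0, -14, -14, -14]
  [-8, -9, -14, -8, 0, -15, -9]
  [-12, -29, -2, 3, -12, 0, -31]
  [-5, -11, -11, -4, 0, -12, 0]
D(3):
  [0, -17, -6, -6, -20, -5, -19]
  [0, 0, -6, 1, -20, -5, -19]
  [0, -17, 0, -6, -14, 1, -19]
  [-7, -9, -13, 0, -14, -12, -14]
  [-8, -9, -14, -8, 0, -13, -9]
  [-2, -19, -2, 3, -12, 0, -21]
  [-5, -11, -11, -4, 0, -10, 0]
D(4):
  [0, -15, -6, -6, -20, -5, -19]
  [0, 0, -6, 1, -13, -5, -13]
  [0, -15, 0, -6, -14, 1, -19]
  [-7, -9, -13, 0, -14, -12, -14]
  [-8, -9, -14, -8, 0, -13, -9]
  [-2, -6, -2, 3, -11, 0, -11]
  [-5, -11, -11, -4, 0, -10, 0]
D(5):
  [0, -15, -6, -6, -20, -5, -19]
  [0, 0, -6, 1, -13, -5, -13]
  [0, -15, 0, -6, -14, 1, -19]
  [-7, -9, -13, 0, -14, -12, -14]
  [-8, -9, -14, -8, 0, -13, -9]
  [-2, -6, -2, 3, -11, 0, -11]
  [-5, -9, -11, -4, 0, -10, 0]
D(6):
  [0, -11, -6, -2, -16, -5, -16]
  [0, 0, -6, 1, -13, -5, -13]
  [0, -5, 0, 4, -10, 1, -10]
  [-7, -9, -13, 0, -14, -12, -14]
  [-8, -9, -14, -8, 0, -13, -9]
  [-2, -6, -2, 3, -11, 0, -11]
  [-5, -9, -11, -4, 0, -10, 0]
D(7):
  [0, -11, -6, -2, -16, -5, -16]
  [0, 0, -6, 1, -13, -5, -13]
  [0, -5, 0, 4, -10, 1, -10]
  [-7, -9, -13, 0, -14, -12, -14]
  [-8, -9, -14, -8, 0, -13, -9]
  [-2, -6, -2, 3, -11, 0, -11]
  [-5, -9, -11, -4, 0, -10, 0]
Answer: G*[6][0] = -5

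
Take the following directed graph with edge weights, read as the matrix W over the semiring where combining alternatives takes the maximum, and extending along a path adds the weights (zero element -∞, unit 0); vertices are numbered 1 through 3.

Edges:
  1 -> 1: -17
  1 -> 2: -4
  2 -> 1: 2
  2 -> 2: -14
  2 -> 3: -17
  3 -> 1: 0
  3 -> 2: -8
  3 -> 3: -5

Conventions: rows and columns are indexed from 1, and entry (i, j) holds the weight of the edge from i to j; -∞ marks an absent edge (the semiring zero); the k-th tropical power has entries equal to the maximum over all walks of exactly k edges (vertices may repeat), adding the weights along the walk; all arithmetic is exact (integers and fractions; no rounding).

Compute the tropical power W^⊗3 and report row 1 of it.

W^⊗2:
  [-2, -18, -21]
  [-12, -2, -22]
  [-5, -4, -10]
W^⊗3:
  [-16, -6, -26]
  [0, -16, -19]
  [-2, -9, -15]
Answer: row 1 of W^⊗3 = [-16, -6, -26]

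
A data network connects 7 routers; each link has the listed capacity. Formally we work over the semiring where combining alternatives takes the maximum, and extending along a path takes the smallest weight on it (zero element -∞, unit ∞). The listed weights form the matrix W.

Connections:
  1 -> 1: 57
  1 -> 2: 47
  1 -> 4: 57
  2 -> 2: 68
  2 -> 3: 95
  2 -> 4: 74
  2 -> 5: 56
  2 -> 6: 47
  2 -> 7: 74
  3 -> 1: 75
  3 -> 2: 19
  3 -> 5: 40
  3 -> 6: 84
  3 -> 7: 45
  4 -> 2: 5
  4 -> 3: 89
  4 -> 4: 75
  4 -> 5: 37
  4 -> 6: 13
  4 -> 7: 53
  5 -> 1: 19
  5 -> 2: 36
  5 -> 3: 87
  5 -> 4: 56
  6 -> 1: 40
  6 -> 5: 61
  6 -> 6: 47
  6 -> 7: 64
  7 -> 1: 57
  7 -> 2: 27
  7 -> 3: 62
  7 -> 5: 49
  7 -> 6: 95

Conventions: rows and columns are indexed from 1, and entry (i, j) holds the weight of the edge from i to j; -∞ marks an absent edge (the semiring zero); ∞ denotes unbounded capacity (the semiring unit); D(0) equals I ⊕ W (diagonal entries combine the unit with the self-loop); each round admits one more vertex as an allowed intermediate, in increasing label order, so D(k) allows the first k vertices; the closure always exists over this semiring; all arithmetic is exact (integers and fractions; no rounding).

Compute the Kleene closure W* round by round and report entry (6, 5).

D(0):
  [∞, 47, -∞, 57, -∞, -∞, -∞]
  [-∞, ∞, 95, 74, 56, 47, 74]
  [75, 19, ∞, -∞, 40, 84, 45]
  [-∞, 5, 89, ∞, 37, 13, 53]
  [19, 36, 87, 56, ∞, -∞, -∞]
  [40, -∞, -∞, -∞, 61, ∞, 64]
  [57, 27, 62, -∞, 49, 95, ∞]
D(1):
  [∞, 47, -∞, 57, -∞, -∞, -∞]
  [-∞, ∞, 95, 74, 56, 47, 74]
  [75, 47, ∞, 57, 40, 84, 45]
  [-∞, 5, 89, ∞, 37, 13, 53]
  [19, 36, 87, 56, ∞, -∞, -∞]
  [40, 40, -∞, 40, 61, ∞, 64]
  [57, 47, 62, 57, 49, 95, ∞]
D(2):
  [∞, 47, 47, 57, 47, 47, 47]
  [-∞, ∞, 95, 74, 56, 47, 74]
  [75, 47, ∞, 57, 47, 84, 47]
  [-∞, 5, 89, ∞, 37, 13, 53]
  [19, 36, 87, 56, ∞, 36, 36]
  [40, 40, 40, 40, 61, ∞, 64]
  [57, 47, 62, 57, 49, 95, ∞]
D(3):
  [∞, 47, 47, 57, 47, 47, 47]
  [75, ∞, 95, 74, 56, 84, 74]
  [75, 47, ∞, 57, 47, 84, 47]
  [75, 47, 89, ∞, 47, 84, 53]
  [75, 47, 87, 57, ∞, 84, 47]
  [40, 40, 40, 40, 61, ∞, 64]
  [62, 47, 62, 57, 49, 95, ∞]
D(4):
  [∞, 47, 57, 57, 47, 57, 53]
  [75, ∞, 95, 74, 56, 84, 74]
  [75, 47, ∞, 57, 47, 84, 53]
  [75, 47, 89, ∞, 47, 84, 53]
  [75, 47, 87, 57, ∞, 84, 53]
  [40, 40, 40, 40, 61, ∞, 64]
  [62, 47, 62, 57, 49, 95, ∞]
D(5):
  [∞, 47, 57, 57, 47, 57, 53]
  [75, ∞, 95, 74, 56, 84, 74]
  [75, 47, ∞, 57, 47, 84, 53]
  [75, 47, 89, ∞, 47, 84, 53]
  [75, 47, 87, 57, ∞, 84, 53]
  [61, 47, 61, 57, 61, ∞, 64]
  [62, 47, 62, 57, 49, 95, ∞]
D(6):
  [∞, 47, 57, 57, 57, 57, 57]
  [75, ∞, 95, 74, 61, 84, 74]
  [75, 47, ∞, 57, 61, 84, 64]
  [75, 47, 89, ∞, 61, 84, 64]
  [75, 47, 87, 57, ∞, 84, 64]
  [61, 47, 61, 57, 61, ∞, 64]
  [62, 47, 62, 57, 61, 95, ∞]
D(7):
  [∞, 47, 57, 57, 57, 57, 57]
  [75, ∞, 95, 74, 61, 84, 74]
  [75, 47, ∞, 57, 61, 84, 64]
  [75, 47, 89, ∞, 61, 84, 64]
  [75, 47, 87, 57, ∞, 84, 64]
  [62, 47, 62, 57, 61, ∞, 64]
  [62, 47, 62, 57, 61, 95, ∞]
Answer: W*[6][5] = 61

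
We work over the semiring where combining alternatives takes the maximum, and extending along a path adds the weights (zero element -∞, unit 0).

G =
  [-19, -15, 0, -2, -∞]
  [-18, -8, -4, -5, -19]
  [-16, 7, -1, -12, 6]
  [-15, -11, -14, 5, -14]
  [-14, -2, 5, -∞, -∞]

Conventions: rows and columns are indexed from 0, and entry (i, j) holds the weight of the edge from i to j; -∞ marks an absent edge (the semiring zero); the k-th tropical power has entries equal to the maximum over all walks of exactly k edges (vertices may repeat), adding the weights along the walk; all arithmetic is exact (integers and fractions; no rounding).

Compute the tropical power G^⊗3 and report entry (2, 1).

G^⊗2:
  [-16, 7, -1, 3, 6]
  [-20, 3, -5, 0, 2]
  [-8, 6, 11, 2, 5]
  [-10, -6, -9, 10, -8]
  [-11, 12, 4, -7, 11]
G^⊗3:
  [-8, 6, 11, 8, 5]
  [-12, 2, 7, 5, 1]
  [-5, 18, 10, 7, 17]
  [-5, -1, -3, 15, -3]
  [-3, 11, 16, 7, 10]
Key observation: the optimum is the walk 2->4->2->1, with weight 6 + 5 + 7 = 18.
Optimal value attained by: walk 2->4->2->1.
Answer: (G^⊗3)[2][1] = 18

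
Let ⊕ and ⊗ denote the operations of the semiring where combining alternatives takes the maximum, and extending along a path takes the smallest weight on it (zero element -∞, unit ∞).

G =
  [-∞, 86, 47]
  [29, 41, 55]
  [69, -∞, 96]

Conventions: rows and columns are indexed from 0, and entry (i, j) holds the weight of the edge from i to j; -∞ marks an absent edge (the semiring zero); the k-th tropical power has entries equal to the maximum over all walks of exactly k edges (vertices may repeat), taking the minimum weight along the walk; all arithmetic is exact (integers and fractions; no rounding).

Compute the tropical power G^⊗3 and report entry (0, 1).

G^⊗2:
  [47, 41, 55]
  [55, 41, 55]
  [69, 69, 96]
G^⊗3:
  [55, 47, 55]
  [55, 55, 55]
  [69, 69, 96]
Key observation: the optimum is the walk 0->2->0->1, with weight 47 min 69 min 86 = 47.
Optimal value attained by: walk 0->2->0->1.
Answer: (G^⊗3)[0][1] = 47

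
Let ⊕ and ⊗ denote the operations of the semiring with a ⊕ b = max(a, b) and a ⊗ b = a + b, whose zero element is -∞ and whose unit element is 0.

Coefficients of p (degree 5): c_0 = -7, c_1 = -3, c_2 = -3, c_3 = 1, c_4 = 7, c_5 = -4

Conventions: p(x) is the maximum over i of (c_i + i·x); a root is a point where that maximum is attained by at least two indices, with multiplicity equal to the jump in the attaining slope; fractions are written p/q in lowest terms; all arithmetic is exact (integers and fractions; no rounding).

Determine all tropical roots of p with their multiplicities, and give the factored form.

hull edge (i=0, c=-7) to (i=1, c=-3): slope 4, span 1
hull edge (i=1, c=-3) to (i=4, c=7): slope 10/3, span 3
hull edge (i=4, c=7) to (i=5, c=-4): slope -11, span 1
Factored form: p(x) = -4 ⊗ (x ⊕ (-4)) ⊗ (x ⊕ (-10/3)) ⊗ (x ⊕ (-10/3)) ⊗ (x ⊕ (-10/3)) ⊗ (x ⊕ 11)
Answer: roots = -4 (mult 1), -10/3 (mult 3), 11 (mult 1)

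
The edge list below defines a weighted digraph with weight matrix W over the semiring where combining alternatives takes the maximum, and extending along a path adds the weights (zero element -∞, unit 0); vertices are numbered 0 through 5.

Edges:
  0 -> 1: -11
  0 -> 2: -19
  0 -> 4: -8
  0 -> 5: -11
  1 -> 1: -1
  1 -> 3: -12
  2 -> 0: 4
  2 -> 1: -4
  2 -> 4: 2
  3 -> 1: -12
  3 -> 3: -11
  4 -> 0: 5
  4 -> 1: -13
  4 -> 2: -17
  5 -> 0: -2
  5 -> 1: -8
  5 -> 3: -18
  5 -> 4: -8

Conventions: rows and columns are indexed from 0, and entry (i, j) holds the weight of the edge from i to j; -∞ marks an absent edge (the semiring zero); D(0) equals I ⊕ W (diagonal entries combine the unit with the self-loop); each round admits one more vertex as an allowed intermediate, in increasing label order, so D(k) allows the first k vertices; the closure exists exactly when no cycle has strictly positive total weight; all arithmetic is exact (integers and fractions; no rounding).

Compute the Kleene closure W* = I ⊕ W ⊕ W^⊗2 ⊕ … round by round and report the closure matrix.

D(0):
  [0, -11, -19, -∞, -8, -11]
  [-∞, 0, -∞, -12, -∞, -∞]
  [4, -4, 0, -∞, 2, -∞]
  [-∞, -12, -∞, 0, -∞, -∞]
  [5, -13, -17, -∞, 0, -∞]
  [-2, -8, -∞, -18, -8, 0]
D(1):
  [0, -11, -19, -∞, -8, -11]
  [-∞, 0, -∞, -12, -∞, -∞]
  [4, -4, 0, -∞, 2, -7]
  [-∞, -12, -∞, 0, -∞, -∞]
  [5, -6, -14, -∞, 0, -6]
  [-2, -8, -21, -18, -8, 0]
D(2):
  [0, -11, -19, -23, -8, -11]
  [-∞, 0, -∞, -12, -∞, -∞]
  [4, -4, 0, -16, 2, -7]
  [-∞, -12, -∞, 0, -∞, -∞]
  [5, -6, -14, -18, 0, -6]
  [-2, -8, -21, -18, -8, 0]
D(3):
  [0, -11, -19, -23, -8, -11]
  [-∞, 0, -∞, -12, -∞, -∞]
  [4, -4, 0, -16, 2, -7]
  [-∞, -12, -∞, 0, -∞, -∞]
  [5, -6, -14, -18, 0, -6]
  [-2, -8, -21, -18, -8, 0]
D(4):
  [0, -11, -19, -23, -8, -11]
  [-∞, 0, -∞, -12, -∞, -∞]
  [4, -4, 0, -16, 2, -7]
  [-∞, -12, -∞, 0, -∞, -∞]
  [5, -6, -14, -18, 0, -6]
  [-2, -8, -21, -18, -8, 0]
D(5):
  [0, -11, -19, -23, -8, -11]
  [-∞, 0, -∞, -12, -∞, -∞]
  [7, -4, 0, -16, 2, -4]
  [-∞, -12, -∞, 0, -∞, -∞]
  [5, -6, -14, -18, 0, -6]
  [-2, -8, -21, -18, -8, 0]
D(6):
  [0, -11, -19, -23, -8, -11]
  [-∞, 0, -∞, -12, -∞, -∞]
  [7, -4, 0, -16, 2, -4]
  [-∞, -12, -∞, 0, -∞, -∞]
  [5, -6, -14, -18, 0, -6]
  [-2, -8, -21, -18, -8, 0]
Answer: W* = [[0, -11, -19, -23, -8, -11], [-∞, 0, -∞, -12, -∞, -∞], [7, -4, 0, -16, 2, -4], [-∞, -12, -∞, 0, -∞, -∞], [5, -6, -14, -18, 0, -6], [-2, -8, -21, -18, -8, 0]]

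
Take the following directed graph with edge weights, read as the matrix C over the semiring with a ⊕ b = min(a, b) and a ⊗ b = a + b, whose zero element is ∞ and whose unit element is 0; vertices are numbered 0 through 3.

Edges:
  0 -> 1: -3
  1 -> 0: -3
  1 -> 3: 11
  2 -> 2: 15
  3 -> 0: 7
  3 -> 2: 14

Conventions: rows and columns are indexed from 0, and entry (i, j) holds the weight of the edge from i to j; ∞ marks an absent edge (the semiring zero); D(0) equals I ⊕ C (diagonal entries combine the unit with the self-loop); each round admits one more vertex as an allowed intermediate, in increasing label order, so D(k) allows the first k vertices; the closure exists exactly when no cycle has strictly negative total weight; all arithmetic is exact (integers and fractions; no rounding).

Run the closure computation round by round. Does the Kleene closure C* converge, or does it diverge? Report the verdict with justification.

D(0):
  [0, -3, ∞, ∞]
  [-3, 0, ∞, 11]
  [∞, ∞, 0, ∞]
  [7, ∞, 14, 0]
Detection: at round 1, diagonal entry (1, 1) turns strictly negative.
Key observation: the cycle 1->0->1 has total weight (-3) + (-3), which is strictly negative.
Answer: DIVERGES — negative cycle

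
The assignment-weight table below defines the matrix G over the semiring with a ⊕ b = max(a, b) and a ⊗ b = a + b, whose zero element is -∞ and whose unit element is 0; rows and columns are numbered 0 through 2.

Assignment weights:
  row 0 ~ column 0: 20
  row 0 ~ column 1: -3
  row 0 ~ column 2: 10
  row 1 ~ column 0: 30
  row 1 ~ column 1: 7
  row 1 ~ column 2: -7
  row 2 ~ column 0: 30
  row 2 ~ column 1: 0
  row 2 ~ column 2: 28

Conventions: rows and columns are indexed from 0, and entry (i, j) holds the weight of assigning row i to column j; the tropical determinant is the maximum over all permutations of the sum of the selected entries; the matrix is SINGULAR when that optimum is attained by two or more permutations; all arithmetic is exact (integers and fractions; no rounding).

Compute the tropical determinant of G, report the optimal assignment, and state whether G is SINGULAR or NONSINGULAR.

σ = (0, 1, 2): 20 + 7 + 28 = 55
σ = (0, 2, 1): 20 + (-7) + 0 = 13
σ = (1, 0, 2): (-3) + 30 + 28 = 55
σ = (1, 2, 0): (-3) + (-7) + 30 = 20
σ = (2, 0, 1): 10 + 30 + 0 = 40
σ = (2, 1, 0): 10 + 7 + 30 = 47
Optimal value attained by: σ = (0, 1, 2).
Answer: det⊕(G) = 55; verdict: SINGULAR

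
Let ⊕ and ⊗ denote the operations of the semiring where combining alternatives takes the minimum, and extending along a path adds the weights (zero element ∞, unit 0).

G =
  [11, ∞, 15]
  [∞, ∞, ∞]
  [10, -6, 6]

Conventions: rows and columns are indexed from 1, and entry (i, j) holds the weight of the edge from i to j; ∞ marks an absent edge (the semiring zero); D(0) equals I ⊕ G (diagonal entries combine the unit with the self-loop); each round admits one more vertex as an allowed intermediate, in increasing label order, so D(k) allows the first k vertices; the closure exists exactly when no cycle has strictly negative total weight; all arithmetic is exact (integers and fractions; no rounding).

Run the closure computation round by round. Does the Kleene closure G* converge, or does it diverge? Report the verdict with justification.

D(0):
  [0, ∞, 15]
  [∞, 0, ∞]
  [10, -6, 0]
D(1):
  [0, ∞, 15]
  [∞, 0, ∞]
  [10, -6, 0]
D(2):
  [0, ∞, 15]
  [∞, 0, ∞]
  [10, -6, 0]
D(3):
  [0, 9, 15]
  [∞, 0, ∞]
  [10, -6, 0]
Key observation: every diagonal entry stays at the unit through all rounds, so no improving cycle exists.
Answer: CONVERGES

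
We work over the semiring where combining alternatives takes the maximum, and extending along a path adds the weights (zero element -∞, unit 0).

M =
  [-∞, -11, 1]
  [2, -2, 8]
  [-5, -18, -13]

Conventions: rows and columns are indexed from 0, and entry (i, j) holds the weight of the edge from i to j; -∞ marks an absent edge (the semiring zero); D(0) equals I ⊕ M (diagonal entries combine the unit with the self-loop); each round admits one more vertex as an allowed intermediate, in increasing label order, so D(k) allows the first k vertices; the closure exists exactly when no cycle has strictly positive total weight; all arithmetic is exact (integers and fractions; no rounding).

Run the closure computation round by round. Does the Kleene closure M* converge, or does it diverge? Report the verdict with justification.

D(0):
  [0, -11, 1]
  [2, 0, 8]
  [-5, -18, 0]
D(1):
  [0, -11, 1]
  [2, 0, 8]
  [-5, -16, 0]
D(2):
  [0, -11, 1]
  [2, 0, 8]
  [-5, -16, 0]
D(3):
  [0, -11, 1]
  [3, 0, 8]
  [-5, -16, 0]
Key observation: every diagonal entry stays at the unit through all rounds, so no improving cycle exists.
Answer: CONVERGES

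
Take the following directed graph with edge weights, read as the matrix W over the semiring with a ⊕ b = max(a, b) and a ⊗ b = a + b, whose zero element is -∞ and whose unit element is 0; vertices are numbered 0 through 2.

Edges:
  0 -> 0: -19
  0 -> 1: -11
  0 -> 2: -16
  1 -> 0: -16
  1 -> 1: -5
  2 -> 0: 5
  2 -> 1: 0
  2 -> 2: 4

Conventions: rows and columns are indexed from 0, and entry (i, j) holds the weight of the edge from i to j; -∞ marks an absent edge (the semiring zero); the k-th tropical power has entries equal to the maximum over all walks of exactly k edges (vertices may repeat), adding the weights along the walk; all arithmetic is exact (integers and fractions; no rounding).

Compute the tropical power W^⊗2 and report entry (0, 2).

W^⊗2:
  [-11, -16, -12]
  [-21, -10, -32]
  [9, 4, 8]
Key observation: the optimum is the walk 0->2->2, with weight (-16) + 4 = -12.
Optimal value attained by: walk 0->2->2.
Answer: (W^⊗2)[0][2] = -12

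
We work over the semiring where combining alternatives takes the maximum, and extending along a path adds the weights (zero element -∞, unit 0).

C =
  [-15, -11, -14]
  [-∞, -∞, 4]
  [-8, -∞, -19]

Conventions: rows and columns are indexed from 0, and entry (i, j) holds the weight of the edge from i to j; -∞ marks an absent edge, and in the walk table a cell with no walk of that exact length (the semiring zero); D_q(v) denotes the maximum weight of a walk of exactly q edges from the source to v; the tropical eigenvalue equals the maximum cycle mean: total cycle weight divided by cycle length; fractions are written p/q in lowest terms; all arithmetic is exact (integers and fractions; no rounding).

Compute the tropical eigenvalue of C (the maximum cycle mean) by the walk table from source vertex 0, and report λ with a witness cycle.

q=0: [0, -∞, -∞]
q=1: [-15, -11, -14]
q=2: [-22, -26, -7]
q=3: [-15, -33, -22]
Optimal cycle mean attained by: cycle 0->1->2->0, total (-11) + 4 + (-8), length 3.
Answer: λ = -5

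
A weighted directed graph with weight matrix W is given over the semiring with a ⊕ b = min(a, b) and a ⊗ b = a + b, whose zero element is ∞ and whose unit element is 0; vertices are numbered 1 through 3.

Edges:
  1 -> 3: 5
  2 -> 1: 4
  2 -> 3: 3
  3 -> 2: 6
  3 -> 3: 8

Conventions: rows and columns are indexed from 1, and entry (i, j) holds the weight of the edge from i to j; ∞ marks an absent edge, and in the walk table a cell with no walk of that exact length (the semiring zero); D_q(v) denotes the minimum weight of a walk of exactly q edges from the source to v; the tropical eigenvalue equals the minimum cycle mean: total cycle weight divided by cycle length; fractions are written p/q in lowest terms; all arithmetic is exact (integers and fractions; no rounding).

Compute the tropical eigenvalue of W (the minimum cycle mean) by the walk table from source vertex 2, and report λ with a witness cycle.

q=0: [∞, 0, ∞]
q=1: [4, ∞, 3]
q=2: [∞, 9, 9]
q=3: [13, 15, 12]
Optimal cycle mean attained by: cycle 2->3->2, total 3 + 6, length 2.
Answer: λ = 9/2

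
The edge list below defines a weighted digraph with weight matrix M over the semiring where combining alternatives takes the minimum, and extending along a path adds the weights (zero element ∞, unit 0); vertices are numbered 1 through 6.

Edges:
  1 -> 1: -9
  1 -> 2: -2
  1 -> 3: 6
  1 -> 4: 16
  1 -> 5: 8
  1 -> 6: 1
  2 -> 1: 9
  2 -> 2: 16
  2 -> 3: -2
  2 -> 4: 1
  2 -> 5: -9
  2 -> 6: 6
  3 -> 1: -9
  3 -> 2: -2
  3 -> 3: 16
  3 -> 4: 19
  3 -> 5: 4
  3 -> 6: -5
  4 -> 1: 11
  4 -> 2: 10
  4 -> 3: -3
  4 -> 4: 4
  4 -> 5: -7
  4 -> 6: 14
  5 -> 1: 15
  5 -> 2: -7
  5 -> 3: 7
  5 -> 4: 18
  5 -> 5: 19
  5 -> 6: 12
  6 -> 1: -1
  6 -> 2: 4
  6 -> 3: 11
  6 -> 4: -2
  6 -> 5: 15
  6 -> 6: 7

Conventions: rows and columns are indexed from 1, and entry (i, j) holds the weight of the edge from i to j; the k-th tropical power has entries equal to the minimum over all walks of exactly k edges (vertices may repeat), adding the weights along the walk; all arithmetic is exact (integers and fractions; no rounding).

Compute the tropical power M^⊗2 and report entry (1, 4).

M^⊗2:
  [-18, -11, -4, -1, -11, -8]
  [-11, -16, -2, 4, -6, -7]
  [-18, -11, -4, -7, -11, -8]
  [-12, -14, 0, 8, -3, -8]
  [-2, 5, -9, -6, -16, -1]
  [-10, -3, -5, 2, -9, 0]
Key observation: the optimum is the walk 1->2->4, with weight (-2) + 1 = -1.
Optimal value attained by: walk 1->2->4.
Answer: (M^⊗2)[1][4] = -1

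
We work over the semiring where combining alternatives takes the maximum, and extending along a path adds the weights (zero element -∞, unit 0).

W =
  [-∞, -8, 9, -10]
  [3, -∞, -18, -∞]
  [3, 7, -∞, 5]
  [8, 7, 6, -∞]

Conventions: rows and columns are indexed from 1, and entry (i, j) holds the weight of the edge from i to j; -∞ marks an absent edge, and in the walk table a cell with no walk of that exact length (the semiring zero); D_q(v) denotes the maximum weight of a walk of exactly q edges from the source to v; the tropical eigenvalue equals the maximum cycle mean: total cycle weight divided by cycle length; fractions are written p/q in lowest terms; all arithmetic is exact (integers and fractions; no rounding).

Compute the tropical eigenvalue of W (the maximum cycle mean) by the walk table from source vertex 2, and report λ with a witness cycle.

q=0: [-∞, 0, -∞, -∞]
q=1: [3, -∞, -18, -∞]
q=2: [-15, -5, 12, -7]
q=3: [15, 19, -1, 17]
q=4: [25, 24, 24, 5]
Optimal cycle mean attained by: cycle 1->3->4->1, total 9 + 5 + 8, length 3.
Answer: λ = 22/3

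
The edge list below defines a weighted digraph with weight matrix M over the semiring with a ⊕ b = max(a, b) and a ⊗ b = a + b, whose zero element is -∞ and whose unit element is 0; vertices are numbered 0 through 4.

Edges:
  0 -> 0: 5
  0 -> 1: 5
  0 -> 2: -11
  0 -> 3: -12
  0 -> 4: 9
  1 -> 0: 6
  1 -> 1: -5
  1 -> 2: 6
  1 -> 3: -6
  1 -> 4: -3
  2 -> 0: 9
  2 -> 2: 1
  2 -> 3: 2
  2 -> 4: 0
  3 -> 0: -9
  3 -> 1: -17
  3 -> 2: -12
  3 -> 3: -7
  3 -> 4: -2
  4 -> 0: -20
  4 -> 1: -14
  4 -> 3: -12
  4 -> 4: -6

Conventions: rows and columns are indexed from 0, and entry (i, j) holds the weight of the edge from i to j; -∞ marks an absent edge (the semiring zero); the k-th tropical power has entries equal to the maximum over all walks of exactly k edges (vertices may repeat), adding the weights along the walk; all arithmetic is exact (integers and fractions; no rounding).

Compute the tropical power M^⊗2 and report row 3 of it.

M^⊗2:
  [11, 10, 11, -1, 14]
  [15, 11, 7, 8, 15]
  [14, 14, 2, 3, 18]
  [-3, -4, -11, -10, 0]
  [-8, -15, -8, -18, -11]
Answer: row 3 of M^⊗2 = [-3, -4, -11, -10, 0]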